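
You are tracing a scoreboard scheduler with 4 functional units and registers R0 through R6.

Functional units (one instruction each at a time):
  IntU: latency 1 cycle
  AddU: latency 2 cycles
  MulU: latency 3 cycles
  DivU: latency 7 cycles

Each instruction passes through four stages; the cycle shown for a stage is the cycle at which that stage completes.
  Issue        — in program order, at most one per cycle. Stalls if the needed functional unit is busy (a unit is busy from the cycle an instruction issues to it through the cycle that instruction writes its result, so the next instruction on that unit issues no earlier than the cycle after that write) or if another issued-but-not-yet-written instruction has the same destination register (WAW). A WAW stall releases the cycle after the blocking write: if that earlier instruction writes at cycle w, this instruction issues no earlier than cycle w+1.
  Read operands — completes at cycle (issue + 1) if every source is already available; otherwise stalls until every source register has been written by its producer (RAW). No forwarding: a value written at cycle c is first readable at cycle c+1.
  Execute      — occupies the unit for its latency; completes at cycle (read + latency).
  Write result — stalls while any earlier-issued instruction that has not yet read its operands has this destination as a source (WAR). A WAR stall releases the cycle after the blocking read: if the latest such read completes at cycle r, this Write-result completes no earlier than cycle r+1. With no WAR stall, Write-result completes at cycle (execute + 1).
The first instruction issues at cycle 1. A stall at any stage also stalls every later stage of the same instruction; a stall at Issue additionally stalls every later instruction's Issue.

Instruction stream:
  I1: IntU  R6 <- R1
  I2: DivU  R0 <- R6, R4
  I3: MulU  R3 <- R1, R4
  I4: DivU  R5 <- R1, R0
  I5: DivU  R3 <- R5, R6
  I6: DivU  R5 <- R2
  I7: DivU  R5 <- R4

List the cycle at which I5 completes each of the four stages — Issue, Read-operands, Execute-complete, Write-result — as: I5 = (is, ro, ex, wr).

[1] I1 dispatched to IntU
[2] I1 operands ready · I2 dispatched to DivU
[3] I1 complete · I3 dispatched to MulU
[4] R6←I1 · I3 operands ready
[5] I2 operands ready
[7] I3 complete
[8] R3←I3
[12] I2 complete
[13] R0←I2
[14] I4 dispatched to DivU
[15] I4 operands ready
[22] I4 complete
[23] R5←I4
[24] I5 dispatched to DivU
[25] I5 operands ready
[32] I5 complete
[33] R3←I5
[34] I6 dispatched to DivU
[35] I6 operands ready
[42] I6 complete
[43] R5←I6
[44] I7 dispatched to DivU
[45] I7 operands ready
[52] I7 complete
[53] R5←I7

I5 = (24, 25, 32, 33)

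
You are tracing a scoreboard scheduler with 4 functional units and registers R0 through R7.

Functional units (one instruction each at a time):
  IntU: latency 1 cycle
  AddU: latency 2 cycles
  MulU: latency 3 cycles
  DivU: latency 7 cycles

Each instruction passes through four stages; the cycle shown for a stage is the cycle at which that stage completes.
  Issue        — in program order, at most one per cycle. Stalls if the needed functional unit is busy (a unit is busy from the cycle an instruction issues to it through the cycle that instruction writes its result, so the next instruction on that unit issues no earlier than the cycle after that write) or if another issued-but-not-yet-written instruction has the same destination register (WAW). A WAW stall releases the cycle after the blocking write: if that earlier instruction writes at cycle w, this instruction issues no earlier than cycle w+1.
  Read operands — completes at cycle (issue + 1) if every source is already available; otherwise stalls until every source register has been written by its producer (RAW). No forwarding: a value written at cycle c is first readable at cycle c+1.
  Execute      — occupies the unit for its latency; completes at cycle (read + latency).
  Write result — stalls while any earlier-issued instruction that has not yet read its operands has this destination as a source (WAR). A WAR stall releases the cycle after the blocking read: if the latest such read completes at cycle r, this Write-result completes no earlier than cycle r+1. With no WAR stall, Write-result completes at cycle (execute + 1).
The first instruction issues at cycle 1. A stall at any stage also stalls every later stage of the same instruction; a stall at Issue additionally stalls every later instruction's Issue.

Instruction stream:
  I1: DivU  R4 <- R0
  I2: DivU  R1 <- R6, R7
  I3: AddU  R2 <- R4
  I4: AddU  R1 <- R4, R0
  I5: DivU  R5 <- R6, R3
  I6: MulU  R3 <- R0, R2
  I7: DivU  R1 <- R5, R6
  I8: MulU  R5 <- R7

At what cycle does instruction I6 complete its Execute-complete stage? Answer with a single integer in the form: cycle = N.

1) issue 1, read 2, done 9, write 10
2) issue 11, read 12, done 19, write 20  <struct: DivU busy until I1 writes@10>
3) issue 12, read 13, done 15, write 16
4) issue 21, read 22, done 24, write 25  <WAW R1: wait I2 write@20>
5) issue 22, read 23, done 30, write 31
6) issue 23, read 24, done 27, write 28
7) issue 32, read 33, done 40, write 41  <struct: DivU busy until I5 writes@31>
8) issue 33, read 34, done 37, write 38

cycle = 27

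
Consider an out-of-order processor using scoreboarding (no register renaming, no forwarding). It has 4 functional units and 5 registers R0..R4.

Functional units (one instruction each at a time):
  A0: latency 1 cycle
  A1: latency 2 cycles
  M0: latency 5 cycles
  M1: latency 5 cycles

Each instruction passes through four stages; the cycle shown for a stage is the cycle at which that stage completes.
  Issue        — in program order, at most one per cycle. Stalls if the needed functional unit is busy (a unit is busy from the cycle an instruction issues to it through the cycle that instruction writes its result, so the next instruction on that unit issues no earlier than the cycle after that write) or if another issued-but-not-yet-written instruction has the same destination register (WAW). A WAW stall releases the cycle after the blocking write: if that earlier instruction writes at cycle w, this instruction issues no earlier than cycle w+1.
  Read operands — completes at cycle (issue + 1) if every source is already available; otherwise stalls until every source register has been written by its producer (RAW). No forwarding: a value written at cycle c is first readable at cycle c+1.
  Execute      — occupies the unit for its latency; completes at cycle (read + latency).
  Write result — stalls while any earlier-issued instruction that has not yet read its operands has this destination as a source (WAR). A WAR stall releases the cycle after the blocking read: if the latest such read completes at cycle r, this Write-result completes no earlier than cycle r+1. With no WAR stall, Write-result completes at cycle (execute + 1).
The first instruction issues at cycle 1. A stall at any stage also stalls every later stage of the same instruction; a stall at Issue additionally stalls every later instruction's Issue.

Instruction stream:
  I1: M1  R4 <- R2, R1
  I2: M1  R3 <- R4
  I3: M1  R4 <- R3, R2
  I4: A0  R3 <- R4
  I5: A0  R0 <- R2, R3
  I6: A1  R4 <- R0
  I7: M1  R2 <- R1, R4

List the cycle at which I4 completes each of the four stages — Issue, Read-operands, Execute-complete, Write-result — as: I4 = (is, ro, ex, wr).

c1: I1→M1
c2: I1 RO
c7: I1 EX
c8: I1 WR R4
c9: I2→M1
c10: I2 RO
c15: I2 EX
c16: I2 WR R3
c17: I3→M1
c18: I3 RO · I4→A0
c23: I3 EX
c24: I3 WR R4
c25: I4 RO
c26: I4 EX
c27: I4 WR R3
c28: I5→A0
c29: I5 RO · I6→A1
c30: I5 EX · I7→M1
c31: I5 WR R0
c32: I6 RO
c34: I6 EX
c35: I6 WR R4
c36: I7 RO
c41: I7 EX
c42: I7 WR R2

I4 = (18, 25, 26, 27)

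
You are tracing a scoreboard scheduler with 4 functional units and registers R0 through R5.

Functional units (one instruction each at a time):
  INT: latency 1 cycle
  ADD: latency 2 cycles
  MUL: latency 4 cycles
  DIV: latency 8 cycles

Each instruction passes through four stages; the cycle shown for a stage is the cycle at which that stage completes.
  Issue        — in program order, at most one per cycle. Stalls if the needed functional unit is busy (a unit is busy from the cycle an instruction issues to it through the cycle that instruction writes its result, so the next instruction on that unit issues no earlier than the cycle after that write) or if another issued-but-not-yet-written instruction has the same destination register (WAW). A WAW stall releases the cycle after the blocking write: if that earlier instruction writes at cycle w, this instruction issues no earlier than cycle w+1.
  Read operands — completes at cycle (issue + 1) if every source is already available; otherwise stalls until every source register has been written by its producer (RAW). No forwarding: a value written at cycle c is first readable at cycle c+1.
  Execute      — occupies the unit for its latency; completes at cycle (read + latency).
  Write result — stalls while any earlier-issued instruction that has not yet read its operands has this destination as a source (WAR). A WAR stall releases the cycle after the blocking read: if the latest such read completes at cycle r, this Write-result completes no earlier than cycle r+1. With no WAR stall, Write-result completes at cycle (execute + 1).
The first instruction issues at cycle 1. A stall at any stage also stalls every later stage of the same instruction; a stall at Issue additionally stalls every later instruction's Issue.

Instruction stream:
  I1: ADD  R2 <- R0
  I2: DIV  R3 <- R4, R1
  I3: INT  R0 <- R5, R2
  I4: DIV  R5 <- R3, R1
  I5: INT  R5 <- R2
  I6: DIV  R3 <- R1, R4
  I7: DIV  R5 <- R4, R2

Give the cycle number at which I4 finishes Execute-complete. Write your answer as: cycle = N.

cycle = 22

c1: I1 dispatched to ADD
c2: I1 operands ready, I2 dispatched to DIV
c3: I2 operands ready, I3 dispatched to INT
c4: I1 complete
c5: R2←I1
c6: I3 operands ready
c7: I3 complete
c8: R0←I3
c11: I2 complete
c12: R3←I2
c13: I4 dispatched to DIV
c14: I4 operands ready
c22: I4 complete
c23: R5←I4
c24: I5 dispatched to INT
c25: I5 operands ready, I6 dispatched to DIV
c26: I5 complete, I6 operands ready
c27: R5←I5
c34: I6 complete
c35: R3←I6
c36: I7 dispatched to DIV
c37: I7 operands ready
c45: I7 complete
c46: R5←I7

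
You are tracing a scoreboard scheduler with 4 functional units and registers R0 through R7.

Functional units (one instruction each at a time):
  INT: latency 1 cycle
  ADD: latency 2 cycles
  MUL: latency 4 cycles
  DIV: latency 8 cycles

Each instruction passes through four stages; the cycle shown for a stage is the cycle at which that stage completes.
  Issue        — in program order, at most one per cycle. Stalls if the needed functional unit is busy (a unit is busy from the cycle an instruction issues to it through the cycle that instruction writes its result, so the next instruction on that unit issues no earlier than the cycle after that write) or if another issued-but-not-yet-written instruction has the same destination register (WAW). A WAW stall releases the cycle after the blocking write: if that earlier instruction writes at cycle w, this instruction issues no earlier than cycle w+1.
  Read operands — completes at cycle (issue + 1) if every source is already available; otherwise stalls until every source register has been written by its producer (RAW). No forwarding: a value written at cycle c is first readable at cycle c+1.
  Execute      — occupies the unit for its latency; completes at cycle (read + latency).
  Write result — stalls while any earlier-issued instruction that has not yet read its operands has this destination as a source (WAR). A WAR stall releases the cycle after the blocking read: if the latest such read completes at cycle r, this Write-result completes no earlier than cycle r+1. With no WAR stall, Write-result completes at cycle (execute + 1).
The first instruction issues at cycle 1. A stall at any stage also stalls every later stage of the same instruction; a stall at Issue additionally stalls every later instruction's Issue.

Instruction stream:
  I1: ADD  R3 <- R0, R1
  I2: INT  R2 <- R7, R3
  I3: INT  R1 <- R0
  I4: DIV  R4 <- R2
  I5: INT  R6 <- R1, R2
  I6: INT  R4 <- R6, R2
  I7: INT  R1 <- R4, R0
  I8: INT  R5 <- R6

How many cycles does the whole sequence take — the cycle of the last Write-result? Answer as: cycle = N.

cycle = 32

[1] I1 issues→ADD
[2] I1 reads, I2 issues→INT
[4] I1 exec-done
[5] I1 writes R3
[6] I2 reads
[7] I2 exec-done
[8] I2 writes R2
[9] I3 issues→INT
[10] I3 reads, I4 issues→DIV
[11] I3 exec-done, I4 reads
[12] I3 writes R1
[13] I5 issues→INT
[14] I5 reads
[15] I5 exec-done
[16] I5 writes R6
[19] I4 exec-done
[20] I4 writes R4
[21] I6 issues→INT
[22] I6 reads
[23] I6 exec-done
[24] I6 writes R4
[25] I7 issues→INT
[26] I7 reads
[27] I7 exec-done
[28] I7 writes R1
[29] I8 issues→INT
[30] I8 reads
[31] I8 exec-done
[32] I8 writes R5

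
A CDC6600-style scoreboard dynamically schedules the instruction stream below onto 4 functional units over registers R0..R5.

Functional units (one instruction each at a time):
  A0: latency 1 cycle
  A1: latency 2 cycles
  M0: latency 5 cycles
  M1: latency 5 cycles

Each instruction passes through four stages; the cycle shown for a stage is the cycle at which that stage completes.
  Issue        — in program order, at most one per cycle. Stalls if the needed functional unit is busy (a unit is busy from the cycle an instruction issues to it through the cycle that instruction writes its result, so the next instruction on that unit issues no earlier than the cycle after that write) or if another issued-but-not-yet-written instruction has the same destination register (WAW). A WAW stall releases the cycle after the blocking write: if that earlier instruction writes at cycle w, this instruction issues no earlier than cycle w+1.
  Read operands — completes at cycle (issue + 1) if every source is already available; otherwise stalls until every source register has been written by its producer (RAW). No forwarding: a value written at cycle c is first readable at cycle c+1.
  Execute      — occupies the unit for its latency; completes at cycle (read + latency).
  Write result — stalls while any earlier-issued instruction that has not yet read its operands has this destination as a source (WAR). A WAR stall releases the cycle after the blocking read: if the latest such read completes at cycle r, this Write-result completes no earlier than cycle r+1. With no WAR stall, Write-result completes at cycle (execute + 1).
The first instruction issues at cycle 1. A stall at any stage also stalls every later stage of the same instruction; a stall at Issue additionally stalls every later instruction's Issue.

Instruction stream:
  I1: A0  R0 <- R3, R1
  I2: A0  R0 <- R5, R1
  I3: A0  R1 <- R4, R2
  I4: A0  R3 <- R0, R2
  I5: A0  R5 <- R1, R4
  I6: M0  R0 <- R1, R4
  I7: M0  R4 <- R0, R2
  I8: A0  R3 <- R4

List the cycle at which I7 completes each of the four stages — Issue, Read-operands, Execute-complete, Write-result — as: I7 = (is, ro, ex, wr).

I7 = (26, 27, 32, 33)

I1: IS=1 RO=2 EX=3 WR=4
I2: IS=5 RO=6 EX=7 WR=8  [struct: A0 busy until I1 writes@4]
I3: IS=9 RO=10 EX=11 WR=12  [struct: A0 busy until I2 writes@8]
I4: IS=13 RO=14 EX=15 WR=16  [struct: A0 busy until I3 writes@12]
I5: IS=17 RO=18 EX=19 WR=20  [struct: A0 busy until I4 writes@16]
I6: IS=18 RO=19 EX=24 WR=25
I7: IS=26 RO=27 EX=32 WR=33  [struct: M0 busy until I6 writes@25]
I8: IS=27 RO=34 EX=35 WR=36  [RAW R4: wait I7 write@33]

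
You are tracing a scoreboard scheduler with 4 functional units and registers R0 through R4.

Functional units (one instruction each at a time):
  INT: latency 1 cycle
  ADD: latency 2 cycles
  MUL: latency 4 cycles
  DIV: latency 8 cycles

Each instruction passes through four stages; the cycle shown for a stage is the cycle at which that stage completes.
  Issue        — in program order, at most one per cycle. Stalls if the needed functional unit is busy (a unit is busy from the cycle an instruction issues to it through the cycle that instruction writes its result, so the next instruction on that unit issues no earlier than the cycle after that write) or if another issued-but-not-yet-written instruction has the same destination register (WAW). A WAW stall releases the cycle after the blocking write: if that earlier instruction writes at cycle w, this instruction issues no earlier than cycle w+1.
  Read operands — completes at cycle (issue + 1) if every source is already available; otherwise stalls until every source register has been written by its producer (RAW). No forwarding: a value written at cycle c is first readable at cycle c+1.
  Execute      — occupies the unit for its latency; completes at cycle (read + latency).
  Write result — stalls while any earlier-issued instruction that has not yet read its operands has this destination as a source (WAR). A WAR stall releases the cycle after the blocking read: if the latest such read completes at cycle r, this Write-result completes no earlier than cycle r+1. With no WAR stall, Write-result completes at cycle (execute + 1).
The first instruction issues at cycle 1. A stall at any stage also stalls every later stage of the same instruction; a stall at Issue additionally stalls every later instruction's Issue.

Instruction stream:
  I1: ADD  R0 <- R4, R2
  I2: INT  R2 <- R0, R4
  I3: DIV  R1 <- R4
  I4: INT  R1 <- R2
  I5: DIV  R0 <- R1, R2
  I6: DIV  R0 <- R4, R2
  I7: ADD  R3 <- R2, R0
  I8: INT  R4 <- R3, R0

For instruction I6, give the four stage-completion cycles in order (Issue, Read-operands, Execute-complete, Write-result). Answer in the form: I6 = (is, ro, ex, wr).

I1  is:1  ro:2  ex:4  wr:5
I2  is:2  ro:6  ex:7  wr:8  — RAW R0: wait I1 write@5
I3  is:3  ro:4  ex:12  wr:13
I4  is:14  ro:15  ex:16  wr:17  — WAW R1: wait I3 write@13
I5  is:15  ro:18  ex:26  wr:27  — RAW R1: wait I4 write@17
I6  is:28  ro:29  ex:37  wr:38  — struct: DIV busy until I5 writes@27
I7  is:29  ro:39  ex:41  wr:42  — RAW R0: wait I6 write@38
I8  is:30  ro:43  ex:44  wr:45  — RAW R3: wait I7 write@42

I6 = (28, 29, 37, 38)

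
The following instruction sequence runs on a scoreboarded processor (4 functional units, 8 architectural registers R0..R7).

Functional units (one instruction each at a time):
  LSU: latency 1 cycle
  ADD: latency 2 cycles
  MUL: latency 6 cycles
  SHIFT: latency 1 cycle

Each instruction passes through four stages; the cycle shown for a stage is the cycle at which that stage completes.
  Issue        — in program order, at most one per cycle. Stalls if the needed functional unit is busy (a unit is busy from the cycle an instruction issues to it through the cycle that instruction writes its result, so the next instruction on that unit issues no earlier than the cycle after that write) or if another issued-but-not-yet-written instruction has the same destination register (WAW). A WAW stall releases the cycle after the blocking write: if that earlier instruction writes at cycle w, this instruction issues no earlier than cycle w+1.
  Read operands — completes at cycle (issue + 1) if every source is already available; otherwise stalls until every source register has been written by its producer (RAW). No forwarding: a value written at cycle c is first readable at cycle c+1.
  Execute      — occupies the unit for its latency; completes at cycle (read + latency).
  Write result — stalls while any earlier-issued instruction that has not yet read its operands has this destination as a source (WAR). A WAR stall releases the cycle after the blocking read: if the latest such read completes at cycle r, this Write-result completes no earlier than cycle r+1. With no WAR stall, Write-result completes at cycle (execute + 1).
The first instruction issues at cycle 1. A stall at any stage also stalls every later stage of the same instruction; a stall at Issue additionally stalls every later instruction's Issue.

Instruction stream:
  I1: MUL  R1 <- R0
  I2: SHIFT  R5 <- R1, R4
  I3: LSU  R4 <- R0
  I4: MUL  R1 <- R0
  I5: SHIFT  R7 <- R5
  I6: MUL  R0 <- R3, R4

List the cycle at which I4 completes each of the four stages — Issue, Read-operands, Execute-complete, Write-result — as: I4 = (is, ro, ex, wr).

I4 = (10, 11, 17, 18)

[1] I1 issues→MUL
[2] I1 reads · I2 issues→SHIFT
[3] I3 issues→LSU
[4] I3 reads
[5] I3 exec-done
[8] I1 exec-done
[9] I1 writes R1
[10] I2 reads · I4 issues→MUL
[11] I2 exec-done · I3 writes R4 · I4 reads
[12] I2 writes R5
[13] I5 issues→SHIFT
[14] I5 reads
[15] I5 exec-done
[16] I5 writes R7
[17] I4 exec-done
[18] I4 writes R1
[19] I6 issues→MUL
[20] I6 reads
[26] I6 exec-done
[27] I6 writes R0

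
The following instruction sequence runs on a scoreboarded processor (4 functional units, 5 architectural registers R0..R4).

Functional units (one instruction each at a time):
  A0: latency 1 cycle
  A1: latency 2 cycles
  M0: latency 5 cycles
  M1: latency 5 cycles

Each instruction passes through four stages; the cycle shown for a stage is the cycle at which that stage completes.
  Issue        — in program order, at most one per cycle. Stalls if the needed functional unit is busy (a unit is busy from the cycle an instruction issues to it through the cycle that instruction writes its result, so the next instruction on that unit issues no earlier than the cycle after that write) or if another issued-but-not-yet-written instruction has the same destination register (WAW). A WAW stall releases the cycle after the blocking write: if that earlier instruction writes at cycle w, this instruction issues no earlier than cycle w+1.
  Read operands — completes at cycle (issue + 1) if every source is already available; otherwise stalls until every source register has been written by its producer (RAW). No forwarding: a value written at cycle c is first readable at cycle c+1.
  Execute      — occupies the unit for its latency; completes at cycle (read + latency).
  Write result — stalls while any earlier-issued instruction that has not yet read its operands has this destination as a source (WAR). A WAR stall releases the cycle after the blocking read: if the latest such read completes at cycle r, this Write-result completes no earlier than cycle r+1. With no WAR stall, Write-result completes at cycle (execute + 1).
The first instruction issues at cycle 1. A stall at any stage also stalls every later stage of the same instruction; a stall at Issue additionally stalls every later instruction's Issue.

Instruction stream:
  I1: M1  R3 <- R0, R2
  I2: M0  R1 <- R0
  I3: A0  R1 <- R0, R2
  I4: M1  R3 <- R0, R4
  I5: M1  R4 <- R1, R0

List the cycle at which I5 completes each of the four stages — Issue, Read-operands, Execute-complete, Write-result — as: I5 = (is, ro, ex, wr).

I5 = (19, 20, 25, 26)

t=1  issue I1 (M1)
t=2  I1 read-ops | issue I2 (M0)
t=3  I2 read-ops
t=7  I1 finished on M1
t=8  I1→R3 | I2 finished on M0
t=9  I2→R1
t=10  issue I3 (A0)
t=11  I3 read-ops | issue I4 (M1)
t=12  I3 finished on A0 | I4 read-ops
t=13  I3→R1
t=17  I4 finished on M1
t=18  I4→R3
t=19  issue I5 (M1)
t=20  I5 read-ops
t=25  I5 finished on M1
t=26  I5→R4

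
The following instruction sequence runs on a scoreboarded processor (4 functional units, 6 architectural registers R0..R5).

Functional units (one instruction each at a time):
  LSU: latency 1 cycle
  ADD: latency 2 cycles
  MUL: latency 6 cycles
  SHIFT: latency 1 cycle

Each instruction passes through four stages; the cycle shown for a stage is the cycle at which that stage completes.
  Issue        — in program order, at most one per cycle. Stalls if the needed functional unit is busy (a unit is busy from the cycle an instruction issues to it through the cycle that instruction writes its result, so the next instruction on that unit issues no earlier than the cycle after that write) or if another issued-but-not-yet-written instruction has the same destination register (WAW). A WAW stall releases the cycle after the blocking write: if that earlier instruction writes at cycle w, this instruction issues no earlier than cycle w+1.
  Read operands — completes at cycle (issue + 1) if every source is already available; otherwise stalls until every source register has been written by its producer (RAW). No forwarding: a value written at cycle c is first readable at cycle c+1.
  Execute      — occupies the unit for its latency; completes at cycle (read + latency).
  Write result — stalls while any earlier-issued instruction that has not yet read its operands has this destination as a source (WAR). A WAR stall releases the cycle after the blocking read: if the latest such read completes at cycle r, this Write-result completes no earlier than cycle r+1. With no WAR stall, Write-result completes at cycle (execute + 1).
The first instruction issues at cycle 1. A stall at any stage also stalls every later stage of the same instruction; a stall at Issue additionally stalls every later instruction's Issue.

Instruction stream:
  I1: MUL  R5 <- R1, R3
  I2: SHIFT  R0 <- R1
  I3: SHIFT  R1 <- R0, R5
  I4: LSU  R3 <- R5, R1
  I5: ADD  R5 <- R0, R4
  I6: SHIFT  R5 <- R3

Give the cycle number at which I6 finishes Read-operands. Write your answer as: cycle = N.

c1: issue I1 (MUL)
c2: I1 read-ops · issue I2 (SHIFT)
c3: I2 read-ops
c4: I2 finished on SHIFT
c5: I2→R0
c6: issue I3 (SHIFT)
c7: issue I4 (LSU)
c8: I1 finished on MUL
c9: I1→R5
c10: I3 read-ops · issue I5 (ADD)
c11: I3 finished on SHIFT · I5 read-ops
c12: I3→R1
c13: I4 read-ops · I5 finished on ADD
c14: I4 finished on LSU · I5→R5
c15: I4→R3 · issue I6 (SHIFT)
c16: I6 read-ops
c17: I6 finished on SHIFT
c18: I6→R5

cycle = 16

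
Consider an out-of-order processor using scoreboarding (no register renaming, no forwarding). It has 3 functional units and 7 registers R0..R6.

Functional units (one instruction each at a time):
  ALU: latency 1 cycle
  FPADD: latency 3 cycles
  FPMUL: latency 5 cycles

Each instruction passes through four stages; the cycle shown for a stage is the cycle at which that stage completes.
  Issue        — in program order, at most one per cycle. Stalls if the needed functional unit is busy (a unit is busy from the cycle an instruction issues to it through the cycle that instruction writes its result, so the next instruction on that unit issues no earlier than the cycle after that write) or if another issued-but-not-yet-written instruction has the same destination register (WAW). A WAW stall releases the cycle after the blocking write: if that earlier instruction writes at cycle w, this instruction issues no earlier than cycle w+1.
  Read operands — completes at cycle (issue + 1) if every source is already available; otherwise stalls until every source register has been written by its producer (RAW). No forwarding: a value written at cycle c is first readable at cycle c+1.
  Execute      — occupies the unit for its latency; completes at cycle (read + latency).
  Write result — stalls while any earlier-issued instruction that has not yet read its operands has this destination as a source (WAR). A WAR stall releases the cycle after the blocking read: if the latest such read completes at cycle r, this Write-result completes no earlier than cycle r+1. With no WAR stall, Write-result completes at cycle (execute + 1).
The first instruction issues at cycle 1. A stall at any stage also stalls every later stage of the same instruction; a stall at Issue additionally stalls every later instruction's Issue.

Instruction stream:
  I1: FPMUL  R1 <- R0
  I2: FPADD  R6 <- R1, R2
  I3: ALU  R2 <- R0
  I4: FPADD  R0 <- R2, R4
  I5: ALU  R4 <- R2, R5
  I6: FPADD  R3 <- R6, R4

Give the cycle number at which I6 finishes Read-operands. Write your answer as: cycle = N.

1) issue 1, read 2, done 7, write 8
2) issue 2, read 9, done 12, write 13  <RAW R1: wait I1 write@8>
3) issue 3, read 4, done 5, write 10  <WAR R2: wait I2 read@9>
4) issue 14, read 15, done 18, write 19  <struct: FPADD busy until I2 writes@13>
5) issue 15, read 16, done 17, write 18
6) issue 20, read 21, done 24, write 25  <struct: FPADD busy until I4 writes@19>

cycle = 21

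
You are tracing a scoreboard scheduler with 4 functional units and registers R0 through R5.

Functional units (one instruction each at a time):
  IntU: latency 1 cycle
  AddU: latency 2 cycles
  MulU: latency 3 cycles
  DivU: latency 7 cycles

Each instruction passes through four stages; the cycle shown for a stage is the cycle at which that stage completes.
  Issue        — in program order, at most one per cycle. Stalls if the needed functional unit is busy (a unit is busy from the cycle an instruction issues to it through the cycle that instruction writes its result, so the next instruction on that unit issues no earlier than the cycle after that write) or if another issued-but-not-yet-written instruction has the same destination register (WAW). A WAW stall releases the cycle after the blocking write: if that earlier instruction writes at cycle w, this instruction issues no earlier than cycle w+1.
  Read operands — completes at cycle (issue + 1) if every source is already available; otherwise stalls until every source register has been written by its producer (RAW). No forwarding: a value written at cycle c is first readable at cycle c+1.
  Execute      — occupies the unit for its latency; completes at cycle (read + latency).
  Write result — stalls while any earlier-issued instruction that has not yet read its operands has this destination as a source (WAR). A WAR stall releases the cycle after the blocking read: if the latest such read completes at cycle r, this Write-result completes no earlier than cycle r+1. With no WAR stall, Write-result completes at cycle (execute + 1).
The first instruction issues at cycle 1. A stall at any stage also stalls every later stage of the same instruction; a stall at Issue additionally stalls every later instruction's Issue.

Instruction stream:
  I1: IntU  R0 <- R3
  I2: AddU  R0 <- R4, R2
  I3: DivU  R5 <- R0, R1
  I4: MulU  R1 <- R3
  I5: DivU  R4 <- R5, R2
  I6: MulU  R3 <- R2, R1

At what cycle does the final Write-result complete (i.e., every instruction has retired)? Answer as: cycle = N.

I1 -> (1, 2, 3, 4)
I2 -> (5, 6, 8, 9)  // WAW R0: wait I1 write@4
I3 -> (6, 10, 17, 18)  // RAW R0: wait I2 write@9
I4 -> (7, 8, 11, 12)
I5 -> (19, 20, 27, 28)  // struct: DivU busy until I3 writes@18
I6 -> (20, 21, 24, 25)

cycle = 28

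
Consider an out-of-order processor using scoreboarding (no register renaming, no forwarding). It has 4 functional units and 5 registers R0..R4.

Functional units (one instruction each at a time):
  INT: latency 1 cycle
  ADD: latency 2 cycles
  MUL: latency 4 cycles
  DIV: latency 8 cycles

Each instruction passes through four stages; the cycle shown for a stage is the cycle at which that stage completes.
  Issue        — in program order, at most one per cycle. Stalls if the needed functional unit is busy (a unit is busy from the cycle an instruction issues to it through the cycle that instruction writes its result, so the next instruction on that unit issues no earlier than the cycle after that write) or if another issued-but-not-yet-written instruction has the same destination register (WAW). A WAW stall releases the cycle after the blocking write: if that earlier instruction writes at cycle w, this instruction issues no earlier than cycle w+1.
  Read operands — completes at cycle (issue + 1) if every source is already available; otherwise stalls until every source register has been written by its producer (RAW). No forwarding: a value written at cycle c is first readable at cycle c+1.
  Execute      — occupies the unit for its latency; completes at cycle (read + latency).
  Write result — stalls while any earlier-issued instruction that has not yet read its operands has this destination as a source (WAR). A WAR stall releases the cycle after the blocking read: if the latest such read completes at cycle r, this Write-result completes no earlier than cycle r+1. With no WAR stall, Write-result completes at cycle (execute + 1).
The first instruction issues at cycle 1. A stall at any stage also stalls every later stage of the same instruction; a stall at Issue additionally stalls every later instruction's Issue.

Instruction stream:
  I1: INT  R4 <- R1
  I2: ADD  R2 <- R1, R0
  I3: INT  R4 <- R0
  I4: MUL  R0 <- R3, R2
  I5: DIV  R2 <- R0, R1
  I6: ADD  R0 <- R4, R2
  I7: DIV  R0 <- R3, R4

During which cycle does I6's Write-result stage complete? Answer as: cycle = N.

I1  is:1  ro:2  ex:3  wr:4
I2  is:2  ro:3  ex:5  wr:6
I3  is:5  ro:6  ex:7  wr:8  — struct: INT busy until I1 writes@4
I4  is:6  ro:7  ex:11  wr:12
I5  is:7  ro:13  ex:21  wr:22  — RAW R0: wait I4 write@12
I6  is:13  ro:23  ex:25  wr:26  — WAW R0: wait I4 write@12, RAW R2: wait I5 write@22
I7  is:27  ro:28  ex:36  wr:37  — WAW R0: wait I6 write@26

cycle = 26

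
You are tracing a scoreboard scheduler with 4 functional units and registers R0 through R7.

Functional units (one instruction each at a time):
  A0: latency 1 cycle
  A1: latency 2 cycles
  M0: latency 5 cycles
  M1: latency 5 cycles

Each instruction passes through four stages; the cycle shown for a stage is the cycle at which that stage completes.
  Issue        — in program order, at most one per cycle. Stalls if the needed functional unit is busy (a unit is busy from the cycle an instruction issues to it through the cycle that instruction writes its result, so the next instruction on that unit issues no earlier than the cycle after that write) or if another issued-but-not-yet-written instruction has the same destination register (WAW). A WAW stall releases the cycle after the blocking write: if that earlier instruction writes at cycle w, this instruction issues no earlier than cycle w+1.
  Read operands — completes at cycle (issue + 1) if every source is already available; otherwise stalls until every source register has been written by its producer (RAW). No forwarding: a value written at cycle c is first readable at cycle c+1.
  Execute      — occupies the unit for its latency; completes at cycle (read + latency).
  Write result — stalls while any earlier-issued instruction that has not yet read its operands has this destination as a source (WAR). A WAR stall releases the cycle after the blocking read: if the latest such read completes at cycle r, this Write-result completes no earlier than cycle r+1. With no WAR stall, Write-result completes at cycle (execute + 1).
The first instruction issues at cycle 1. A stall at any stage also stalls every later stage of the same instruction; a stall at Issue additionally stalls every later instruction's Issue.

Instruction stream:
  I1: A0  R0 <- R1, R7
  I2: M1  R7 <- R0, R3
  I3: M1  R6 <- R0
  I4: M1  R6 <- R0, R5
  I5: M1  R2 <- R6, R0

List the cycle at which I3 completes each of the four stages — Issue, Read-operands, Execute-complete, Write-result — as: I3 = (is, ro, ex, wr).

I3 = (12, 13, 18, 19)

I1: IS=1 RO=2 EX=3 WR=4
I2: IS=2 RO=5 EX=10 WR=11  [RAW R0: wait I1 write@4]
I3: IS=12 RO=13 EX=18 WR=19  [struct: M1 busy until I2 writes@11]
I4: IS=20 RO=21 EX=26 WR=27  [struct: M1 busy until I3 writes@19]
I5: IS=28 RO=29 EX=34 WR=35  [struct: M1 busy until I4 writes@27]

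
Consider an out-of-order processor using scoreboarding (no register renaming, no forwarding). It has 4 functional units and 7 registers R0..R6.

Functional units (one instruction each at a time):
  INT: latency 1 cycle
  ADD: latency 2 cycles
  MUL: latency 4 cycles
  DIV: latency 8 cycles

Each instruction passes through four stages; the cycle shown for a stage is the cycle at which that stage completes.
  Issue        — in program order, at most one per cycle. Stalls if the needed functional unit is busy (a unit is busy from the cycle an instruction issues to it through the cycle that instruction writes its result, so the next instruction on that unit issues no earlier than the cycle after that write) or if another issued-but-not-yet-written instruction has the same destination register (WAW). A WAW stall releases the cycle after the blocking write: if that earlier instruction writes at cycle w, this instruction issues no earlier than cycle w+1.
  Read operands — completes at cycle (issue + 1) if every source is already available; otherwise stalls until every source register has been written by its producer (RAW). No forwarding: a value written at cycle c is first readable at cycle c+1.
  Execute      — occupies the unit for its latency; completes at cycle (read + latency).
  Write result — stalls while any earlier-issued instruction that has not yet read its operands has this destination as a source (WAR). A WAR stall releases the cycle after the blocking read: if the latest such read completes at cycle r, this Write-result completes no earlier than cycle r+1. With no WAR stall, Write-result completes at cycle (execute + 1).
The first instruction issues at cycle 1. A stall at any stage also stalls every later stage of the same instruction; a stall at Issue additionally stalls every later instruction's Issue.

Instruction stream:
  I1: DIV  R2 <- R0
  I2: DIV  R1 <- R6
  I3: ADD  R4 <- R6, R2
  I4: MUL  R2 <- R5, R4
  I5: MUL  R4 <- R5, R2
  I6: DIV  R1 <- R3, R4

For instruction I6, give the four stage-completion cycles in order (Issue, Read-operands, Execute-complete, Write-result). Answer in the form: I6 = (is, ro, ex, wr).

I1: IS=1 RO=2 EX=10 WR=11
I2: IS=12 RO=13 EX=21 WR=22  [struct: DIV busy until I1 writes@11]
I3: IS=13 RO=14 EX=16 WR=17
I4: IS=14 RO=18 EX=22 WR=23  [RAW R4: wait I3 write@17]
I5: IS=24 RO=25 EX=29 WR=30  [struct: MUL busy until I4 writes@23]
I6: IS=25 RO=31 EX=39 WR=40  [RAW R4: wait I5 write@30]

I6 = (25, 31, 39, 40)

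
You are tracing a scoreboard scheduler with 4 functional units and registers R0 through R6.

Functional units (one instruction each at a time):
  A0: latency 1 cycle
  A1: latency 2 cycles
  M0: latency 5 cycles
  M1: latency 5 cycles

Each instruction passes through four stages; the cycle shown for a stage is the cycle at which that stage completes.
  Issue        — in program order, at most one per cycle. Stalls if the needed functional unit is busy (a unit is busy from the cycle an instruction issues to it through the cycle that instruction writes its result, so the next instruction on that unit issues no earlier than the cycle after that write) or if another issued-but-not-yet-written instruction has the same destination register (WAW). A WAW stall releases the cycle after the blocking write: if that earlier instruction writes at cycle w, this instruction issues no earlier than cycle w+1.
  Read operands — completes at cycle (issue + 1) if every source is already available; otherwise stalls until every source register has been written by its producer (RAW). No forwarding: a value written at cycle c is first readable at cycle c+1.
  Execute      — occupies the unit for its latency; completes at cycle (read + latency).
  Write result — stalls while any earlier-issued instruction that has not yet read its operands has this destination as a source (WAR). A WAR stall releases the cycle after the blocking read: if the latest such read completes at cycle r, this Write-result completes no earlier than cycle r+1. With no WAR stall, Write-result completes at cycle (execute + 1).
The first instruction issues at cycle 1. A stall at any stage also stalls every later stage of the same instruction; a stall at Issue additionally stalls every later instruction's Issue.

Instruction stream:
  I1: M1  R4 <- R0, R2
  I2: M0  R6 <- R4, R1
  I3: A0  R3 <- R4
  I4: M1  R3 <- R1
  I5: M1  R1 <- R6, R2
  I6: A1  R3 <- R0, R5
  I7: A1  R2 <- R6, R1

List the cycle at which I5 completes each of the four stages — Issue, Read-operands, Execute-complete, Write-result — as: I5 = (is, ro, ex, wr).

  I1 | 1 | 2 | 7 | 8
  I2 | 2 | 9 | 14 | 15   RAW R4: wait I1 write@8
  I3 | 3 | 9 | 10 | 11   RAW R4: wait I1 write@8
  I4 | 12 | 13 | 18 | 19   WAW R3: wait I3 write@11
  I5 | 20 | 21 | 26 | 27   struct: M1 busy until I4 writes@19
  I6 | 21 | 22 | 24 | 25
  I7 | 26 | 28 | 30 | 31   struct: A1 busy until I6 writes@25 · RAW R1: wait I5 write@27

I5 = (20, 21, 26, 27)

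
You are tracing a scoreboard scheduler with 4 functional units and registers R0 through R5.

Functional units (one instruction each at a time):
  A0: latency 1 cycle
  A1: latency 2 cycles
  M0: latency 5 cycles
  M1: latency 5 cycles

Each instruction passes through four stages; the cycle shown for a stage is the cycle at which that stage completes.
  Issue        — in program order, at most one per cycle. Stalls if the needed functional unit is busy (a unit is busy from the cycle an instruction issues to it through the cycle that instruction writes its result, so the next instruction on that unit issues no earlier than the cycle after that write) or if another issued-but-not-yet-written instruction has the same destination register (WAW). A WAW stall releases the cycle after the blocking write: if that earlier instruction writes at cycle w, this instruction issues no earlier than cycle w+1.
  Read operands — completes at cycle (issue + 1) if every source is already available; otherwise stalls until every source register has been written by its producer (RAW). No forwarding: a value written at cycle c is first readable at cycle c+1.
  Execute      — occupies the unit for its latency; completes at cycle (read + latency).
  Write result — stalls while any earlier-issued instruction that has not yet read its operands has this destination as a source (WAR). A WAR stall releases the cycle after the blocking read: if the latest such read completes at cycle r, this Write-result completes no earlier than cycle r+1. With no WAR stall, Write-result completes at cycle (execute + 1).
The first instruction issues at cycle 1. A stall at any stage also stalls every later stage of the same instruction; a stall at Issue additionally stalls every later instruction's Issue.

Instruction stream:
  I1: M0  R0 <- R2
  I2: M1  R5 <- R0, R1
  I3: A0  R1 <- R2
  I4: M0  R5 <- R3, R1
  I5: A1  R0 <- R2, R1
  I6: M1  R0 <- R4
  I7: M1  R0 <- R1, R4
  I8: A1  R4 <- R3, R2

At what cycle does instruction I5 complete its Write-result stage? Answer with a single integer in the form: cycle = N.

cycle = 21

[I1] 1/2/7/8
[I2] 2/9/14/15  (RAW R0: wait I1 write@8)
[I3] 3/4/5/10  (WAR R1: wait I2 read@9)
[I4] 16/17/22/23  (WAW R5: wait I2 write@15)
[I5] 17/18/20/21
[I6] 22/23/28/29  (WAW R0: wait I5 write@21)
[I7] 30/31/36/37  (struct: M1 busy until I6 writes@29)
[I8] 31/32/34/35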